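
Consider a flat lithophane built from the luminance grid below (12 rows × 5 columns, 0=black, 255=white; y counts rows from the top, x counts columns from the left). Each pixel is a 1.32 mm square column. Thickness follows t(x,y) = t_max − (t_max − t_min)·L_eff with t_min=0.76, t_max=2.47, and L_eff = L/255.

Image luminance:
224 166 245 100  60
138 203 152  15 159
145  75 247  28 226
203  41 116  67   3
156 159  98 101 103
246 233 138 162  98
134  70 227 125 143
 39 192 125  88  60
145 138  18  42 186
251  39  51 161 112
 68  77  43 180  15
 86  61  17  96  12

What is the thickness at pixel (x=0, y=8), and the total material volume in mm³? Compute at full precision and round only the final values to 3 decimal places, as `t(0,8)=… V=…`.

span = t_max - t_min = 2.47 - 0.76 = 1.710
L(0,8) = 145, L_eff = 145/255 = 0.568627
t(0,8) = 2.47 - 1.710·0.568627 = 1.498
Σt over all 12·5 pixels = 213636/2125 ≈ 100.5345882
V = pitch²·Σt = 1.32²·213636/2125 = 175.171

t(0,8)=1.498 V=175.171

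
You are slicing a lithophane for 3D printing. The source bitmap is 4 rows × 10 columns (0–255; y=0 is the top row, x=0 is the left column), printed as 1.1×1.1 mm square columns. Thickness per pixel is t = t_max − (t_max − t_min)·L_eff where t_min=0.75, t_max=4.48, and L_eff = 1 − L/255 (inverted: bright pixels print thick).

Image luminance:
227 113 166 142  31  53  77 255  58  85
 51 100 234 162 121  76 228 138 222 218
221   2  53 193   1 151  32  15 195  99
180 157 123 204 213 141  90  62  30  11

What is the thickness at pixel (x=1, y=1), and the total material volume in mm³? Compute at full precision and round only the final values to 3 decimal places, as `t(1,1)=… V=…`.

t(1,1)=2.213 V=123.557

span = t_max - t_min = 4.48 - 0.75 = 3.730
L(1,1) = 100, L_eff = 1 - 100/255 = 0.607843 (inverted)
t(1,1) = 4.48 - 3.730·0.607843 = 2.213
Σt over all 4·10 pixels = 15317/150 ≈ 102.1133333
V = pitch²·Σt = 1.1²·15317/150 = 123.557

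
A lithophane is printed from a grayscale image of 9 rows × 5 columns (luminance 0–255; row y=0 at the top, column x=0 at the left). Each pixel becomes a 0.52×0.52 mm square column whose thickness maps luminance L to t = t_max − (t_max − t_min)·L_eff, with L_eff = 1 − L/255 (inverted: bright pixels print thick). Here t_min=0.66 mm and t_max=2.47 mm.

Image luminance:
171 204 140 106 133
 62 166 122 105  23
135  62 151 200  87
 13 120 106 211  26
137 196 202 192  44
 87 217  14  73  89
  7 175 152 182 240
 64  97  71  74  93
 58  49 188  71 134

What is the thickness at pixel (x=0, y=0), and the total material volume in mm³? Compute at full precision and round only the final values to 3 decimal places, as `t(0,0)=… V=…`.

t(0,0)=1.874 V=18.105

span = t_max - t_min = 2.47 - 0.66 = 1.810
L(0,0) = 171, L_eff = 1 - 171/255 = 0.329412 (inverted)
t(0,0) = 2.47 - 1.810·0.329412 = 1.874
Σt over all 9·5 pixels = 1707419/25500 ≈ 66.9576078
V = pitch²·Σt = 0.52²·1707419/25500 = 18.105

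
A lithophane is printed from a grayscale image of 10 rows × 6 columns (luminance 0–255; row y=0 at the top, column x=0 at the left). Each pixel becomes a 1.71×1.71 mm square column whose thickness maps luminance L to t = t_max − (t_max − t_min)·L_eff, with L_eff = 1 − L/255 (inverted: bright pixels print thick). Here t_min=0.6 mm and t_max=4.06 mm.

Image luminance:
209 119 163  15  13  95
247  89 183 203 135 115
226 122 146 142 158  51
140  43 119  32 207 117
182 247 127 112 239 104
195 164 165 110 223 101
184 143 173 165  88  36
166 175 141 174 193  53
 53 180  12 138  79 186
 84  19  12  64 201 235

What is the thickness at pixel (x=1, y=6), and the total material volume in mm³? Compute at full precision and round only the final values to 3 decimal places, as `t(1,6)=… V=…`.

t(1,6)=2.540 V=423.152

span = t_max - t_min = 4.06 - 0.6 = 3.460
L(1,6) = 143, L_eff = 1 - 143/255 = 0.439216 (inverted)
t(1,6) = 4.06 - 3.460·0.439216 = 2.540
Σt over all 10·6 pixels = 922538/6375 ≈ 144.7118431
V = pitch²·Σt = 1.71²·922538/6375 = 423.152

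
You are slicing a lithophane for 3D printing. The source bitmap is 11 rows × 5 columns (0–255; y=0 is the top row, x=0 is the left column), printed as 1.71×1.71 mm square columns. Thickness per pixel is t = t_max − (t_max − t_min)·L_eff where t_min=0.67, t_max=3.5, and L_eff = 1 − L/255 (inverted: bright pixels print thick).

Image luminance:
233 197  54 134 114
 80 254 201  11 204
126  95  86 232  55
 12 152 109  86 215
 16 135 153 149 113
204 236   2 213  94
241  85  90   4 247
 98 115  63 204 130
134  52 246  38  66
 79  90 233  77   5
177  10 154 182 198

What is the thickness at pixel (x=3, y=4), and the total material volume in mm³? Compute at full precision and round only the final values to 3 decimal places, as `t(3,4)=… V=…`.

t(3,4)=2.324 V=334.364

span = t_max - t_min = 3.5 - 0.67 = 2.830
L(3,4) = 149, L_eff = 1 - 149/255 = 0.415686 (inverted)
t(3,4) = 3.5 - 2.830·0.415686 = 2.324
Σt over all 11·5 pixels = 728966/6375 ≈ 114.3476078
V = pitch²·Σt = 1.71²·728966/6375 = 334.364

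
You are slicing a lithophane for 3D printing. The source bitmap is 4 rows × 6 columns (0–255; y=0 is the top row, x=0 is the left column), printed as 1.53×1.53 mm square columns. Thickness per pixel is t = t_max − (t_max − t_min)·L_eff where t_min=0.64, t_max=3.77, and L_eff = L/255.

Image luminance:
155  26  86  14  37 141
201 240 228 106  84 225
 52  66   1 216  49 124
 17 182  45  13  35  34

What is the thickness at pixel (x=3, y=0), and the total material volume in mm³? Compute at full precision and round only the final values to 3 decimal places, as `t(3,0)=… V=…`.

span = t_max - t_min = 3.77 - 0.64 = 3.130
L(3,0) = 14, L_eff = 14/255 = 0.054902
t(3,0) = 3.77 - 3.130·0.054902 = 3.598
Σt over all 4·6 pixels = 1563239/25500 ≈ 61.3034902
V = pitch²·Σt = 1.53²·1563239/25500 = 143.505

t(3,0)=3.598 V=143.505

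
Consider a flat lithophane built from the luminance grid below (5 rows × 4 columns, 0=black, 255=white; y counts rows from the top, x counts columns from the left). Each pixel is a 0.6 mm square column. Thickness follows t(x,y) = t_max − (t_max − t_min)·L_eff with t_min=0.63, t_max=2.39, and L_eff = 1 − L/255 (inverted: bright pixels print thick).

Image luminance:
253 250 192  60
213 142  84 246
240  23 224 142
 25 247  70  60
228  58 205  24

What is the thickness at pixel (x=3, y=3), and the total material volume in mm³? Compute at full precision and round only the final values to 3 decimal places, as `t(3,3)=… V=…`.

span = t_max - t_min = 2.39 - 0.63 = 1.760
L(3,3) = 60, L_eff = 1 - 60/255 = 0.764706 (inverted)
t(3,3) = 2.39 - 1.760·0.764706 = 1.044
Σt over all 5·4 pixels = 211709/6375 ≈ 33.2092549
V = pitch²·Σt = 0.6²·211709/6375 = 11.955

t(3,3)=1.044 V=11.955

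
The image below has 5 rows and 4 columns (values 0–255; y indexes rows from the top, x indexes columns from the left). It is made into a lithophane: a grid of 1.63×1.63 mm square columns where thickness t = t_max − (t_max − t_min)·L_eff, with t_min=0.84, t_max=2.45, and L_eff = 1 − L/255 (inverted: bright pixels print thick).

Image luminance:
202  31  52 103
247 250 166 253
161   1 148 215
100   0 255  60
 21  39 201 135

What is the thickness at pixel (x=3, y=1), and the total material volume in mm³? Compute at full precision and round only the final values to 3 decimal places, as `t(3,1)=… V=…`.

t(3,1)=2.437 V=88.922

span = t_max - t_min = 2.45 - 0.84 = 1.610
L(3,1) = 253, L_eff = 1 - 253/255 = 0.007843 (inverted)
t(3,1) = 2.45 - 1.610·0.007843 = 2.437
Σt over all 5·4 pixels = 14224/425 ≈ 33.4682353
V = pitch²·Σt = 1.63²·14224/425 = 88.922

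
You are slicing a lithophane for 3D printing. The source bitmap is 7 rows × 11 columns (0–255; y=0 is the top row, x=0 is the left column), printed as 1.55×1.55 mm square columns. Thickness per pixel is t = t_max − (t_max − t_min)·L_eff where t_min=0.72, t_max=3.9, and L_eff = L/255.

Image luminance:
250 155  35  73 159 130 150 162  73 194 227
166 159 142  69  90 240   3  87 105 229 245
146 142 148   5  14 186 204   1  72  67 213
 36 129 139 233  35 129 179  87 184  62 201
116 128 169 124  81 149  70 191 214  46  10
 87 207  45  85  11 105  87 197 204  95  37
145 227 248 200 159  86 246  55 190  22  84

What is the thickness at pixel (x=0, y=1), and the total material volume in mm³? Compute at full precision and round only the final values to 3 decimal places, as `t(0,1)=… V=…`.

span = t_max - t_min = 3.9 - 0.72 = 3.180
L(0,1) = 166, L_eff = 166/255 = 0.650980
t(0,1) = 3.9 - 3.180·0.650980 = 1.830
Σt over all 7·11 pixels = 15058/85 ≈ 177.1529412
V = pitch²·Σt = 1.55²·15058/85 = 425.610

t(0,1)=1.830 V=425.610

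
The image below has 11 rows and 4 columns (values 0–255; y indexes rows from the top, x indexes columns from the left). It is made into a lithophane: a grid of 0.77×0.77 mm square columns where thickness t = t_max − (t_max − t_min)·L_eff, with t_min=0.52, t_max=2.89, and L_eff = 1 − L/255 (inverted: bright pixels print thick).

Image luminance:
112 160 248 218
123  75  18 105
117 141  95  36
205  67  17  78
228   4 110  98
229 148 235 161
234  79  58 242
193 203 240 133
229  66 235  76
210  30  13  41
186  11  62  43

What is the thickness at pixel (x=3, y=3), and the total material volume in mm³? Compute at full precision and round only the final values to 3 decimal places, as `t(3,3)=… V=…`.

t(3,3)=1.245 V=44.490

span = t_max - t_min = 2.89 - 0.52 = 2.370
L(3,3) = 78, L_eff = 1 - 78/255 = 0.694118 (inverted)
t(3,3) = 2.89 - 2.370·0.694118 = 1.245
Σt over all 11·4 pixels = 159457/2125 ≈ 75.0385882
V = pitch²·Σt = 0.77²·159457/2125 = 44.490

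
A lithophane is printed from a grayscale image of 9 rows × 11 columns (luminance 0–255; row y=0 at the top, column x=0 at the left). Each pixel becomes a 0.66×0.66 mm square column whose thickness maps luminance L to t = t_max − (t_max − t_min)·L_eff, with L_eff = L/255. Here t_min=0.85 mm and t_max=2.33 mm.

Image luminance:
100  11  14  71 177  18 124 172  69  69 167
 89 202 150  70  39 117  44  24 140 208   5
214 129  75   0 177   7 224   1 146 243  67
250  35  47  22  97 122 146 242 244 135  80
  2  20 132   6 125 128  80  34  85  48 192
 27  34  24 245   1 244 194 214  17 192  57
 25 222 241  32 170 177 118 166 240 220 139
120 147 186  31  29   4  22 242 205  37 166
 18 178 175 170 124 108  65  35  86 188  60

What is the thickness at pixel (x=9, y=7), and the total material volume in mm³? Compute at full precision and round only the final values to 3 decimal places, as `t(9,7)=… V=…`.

span = t_max - t_min = 2.33 - 0.85 = 1.480
L(9,7) = 37, L_eff = 37/255 = 0.145098
t(9,7) = 2.33 - 1.480·0.145098 = 2.115
Σt over all 9·11 pixels = 849929/5100 ≈ 166.6527451
V = pitch²·Σt = 0.66²·849929/5100 = 72.594

t(9,7)=2.115 V=72.594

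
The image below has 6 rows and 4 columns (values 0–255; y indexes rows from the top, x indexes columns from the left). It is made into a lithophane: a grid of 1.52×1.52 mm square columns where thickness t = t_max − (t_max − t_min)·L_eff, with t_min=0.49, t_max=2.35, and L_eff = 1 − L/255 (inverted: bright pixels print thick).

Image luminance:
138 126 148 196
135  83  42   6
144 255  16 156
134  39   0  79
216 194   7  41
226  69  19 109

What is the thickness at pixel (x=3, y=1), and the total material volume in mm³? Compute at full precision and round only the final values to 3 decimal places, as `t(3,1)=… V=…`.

span = t_max - t_min = 2.35 - 0.49 = 1.860
L(3,1) = 6, L_eff = 1 - 6/255 = 0.976471 (inverted)
t(3,1) = 2.35 - 1.860·0.976471 = 0.534
Σt over all 6·4 pixels = 64949/2125 ≈ 30.5642353
V = pitch²·Σt = 1.52²·64949/2125 = 70.616

t(3,1)=0.534 V=70.616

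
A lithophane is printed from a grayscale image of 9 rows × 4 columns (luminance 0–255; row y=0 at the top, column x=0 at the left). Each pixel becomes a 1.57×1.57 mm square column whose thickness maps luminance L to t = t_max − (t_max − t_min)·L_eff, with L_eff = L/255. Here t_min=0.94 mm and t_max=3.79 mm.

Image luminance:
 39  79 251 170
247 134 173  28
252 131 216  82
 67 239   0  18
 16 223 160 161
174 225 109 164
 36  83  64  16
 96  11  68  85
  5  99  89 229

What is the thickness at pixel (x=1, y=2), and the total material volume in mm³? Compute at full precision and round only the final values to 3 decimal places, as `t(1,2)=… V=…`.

span = t_max - t_min = 3.79 - 0.94 = 2.850
L(1,2) = 131, L_eff = 131/255 = 0.513725
t(1,2) = 3.79 - 2.850·0.513725 = 2.326
Σt over all 9·4 pixels = 151407/1700 ≈ 89.0629412
V = pitch²·Σt = 1.57²·151407/1700 = 219.531

t(1,2)=2.326 V=219.531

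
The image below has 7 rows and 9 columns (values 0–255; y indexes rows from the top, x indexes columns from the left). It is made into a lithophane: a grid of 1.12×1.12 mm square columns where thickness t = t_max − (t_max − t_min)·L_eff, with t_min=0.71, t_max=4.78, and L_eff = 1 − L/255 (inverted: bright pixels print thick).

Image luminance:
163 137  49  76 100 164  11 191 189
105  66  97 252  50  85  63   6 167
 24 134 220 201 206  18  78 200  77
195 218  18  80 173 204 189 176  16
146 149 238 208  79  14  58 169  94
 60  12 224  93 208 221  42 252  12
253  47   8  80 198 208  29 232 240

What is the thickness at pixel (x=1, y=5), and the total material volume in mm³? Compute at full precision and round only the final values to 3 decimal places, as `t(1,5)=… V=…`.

t(1,5)=0.902 V=215.718

span = t_max - t_min = 4.78 - 0.71 = 4.070
L(1,5) = 12, L_eff = 1 - 12/255 = 0.952941 (inverted)
t(1,5) = 4.78 - 4.070·0.952941 = 0.902
Σt over all 7·9 pixels = 4385219/25500 ≈ 171.9693725
V = pitch²·Σt = 1.12²·4385219/25500 = 215.718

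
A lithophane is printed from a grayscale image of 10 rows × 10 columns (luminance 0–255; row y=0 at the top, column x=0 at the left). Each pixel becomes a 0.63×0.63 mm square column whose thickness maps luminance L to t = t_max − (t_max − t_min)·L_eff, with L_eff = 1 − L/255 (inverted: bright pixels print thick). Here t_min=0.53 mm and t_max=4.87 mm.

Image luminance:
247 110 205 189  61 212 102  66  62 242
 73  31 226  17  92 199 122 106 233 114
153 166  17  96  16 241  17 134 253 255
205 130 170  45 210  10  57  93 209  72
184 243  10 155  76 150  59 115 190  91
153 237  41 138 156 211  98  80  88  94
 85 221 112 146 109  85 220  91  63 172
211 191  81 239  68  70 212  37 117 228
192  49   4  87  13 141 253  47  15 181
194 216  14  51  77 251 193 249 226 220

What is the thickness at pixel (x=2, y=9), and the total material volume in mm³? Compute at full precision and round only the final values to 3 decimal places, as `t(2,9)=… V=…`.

t(2,9)=0.768 V=110.595

span = t_max - t_min = 4.87 - 0.53 = 4.340
L(2,9) = 14, L_eff = 1 - 14/255 = 0.945098 (inverted)
t(2,9) = 4.87 - 4.340·0.945098 = 0.768
Σt over all 10·10 pixels = 1776368/6375 ≈ 278.6459608
V = pitch²·Σt = 0.63²·1776368/6375 = 110.595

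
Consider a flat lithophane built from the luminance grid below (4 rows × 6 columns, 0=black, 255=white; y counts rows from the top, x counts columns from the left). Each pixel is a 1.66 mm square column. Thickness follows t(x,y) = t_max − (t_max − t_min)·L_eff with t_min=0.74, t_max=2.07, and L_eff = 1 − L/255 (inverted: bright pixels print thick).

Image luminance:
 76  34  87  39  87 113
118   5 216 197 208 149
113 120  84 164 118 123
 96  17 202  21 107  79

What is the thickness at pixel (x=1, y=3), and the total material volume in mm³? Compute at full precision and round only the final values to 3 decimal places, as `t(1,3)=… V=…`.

span = t_max - t_min = 2.07 - 0.74 = 1.330
L(1,3) = 17, L_eff = 1 - 17/255 = 0.933333 (inverted)
t(1,3) = 2.07 - 1.330·0.933333 = 0.829
Σt over all 4·6 pixels = 795089/25500 ≈ 31.1799608
V = pitch²·Σt = 1.66²·795089/25500 = 85.919

t(1,3)=0.829 V=85.919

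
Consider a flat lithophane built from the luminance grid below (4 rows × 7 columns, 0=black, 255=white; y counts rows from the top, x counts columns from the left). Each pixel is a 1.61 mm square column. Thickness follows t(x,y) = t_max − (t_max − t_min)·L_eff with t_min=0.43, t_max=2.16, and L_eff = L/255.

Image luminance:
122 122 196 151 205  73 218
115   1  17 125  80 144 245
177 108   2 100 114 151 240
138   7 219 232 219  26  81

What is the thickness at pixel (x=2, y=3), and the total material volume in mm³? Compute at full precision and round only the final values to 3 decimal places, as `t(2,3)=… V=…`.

span = t_max - t_min = 2.16 - 0.43 = 1.730
L(2,3) = 219, L_eff = 219/255 = 0.858824
t(2,3) = 2.16 - 1.730·0.858824 = 0.674
Σt over all 4·7 pixels = 228649/6375 ≈ 35.8665098
V = pitch²·Σt = 1.61²·228649/6375 = 92.970

t(2,3)=0.674 V=92.970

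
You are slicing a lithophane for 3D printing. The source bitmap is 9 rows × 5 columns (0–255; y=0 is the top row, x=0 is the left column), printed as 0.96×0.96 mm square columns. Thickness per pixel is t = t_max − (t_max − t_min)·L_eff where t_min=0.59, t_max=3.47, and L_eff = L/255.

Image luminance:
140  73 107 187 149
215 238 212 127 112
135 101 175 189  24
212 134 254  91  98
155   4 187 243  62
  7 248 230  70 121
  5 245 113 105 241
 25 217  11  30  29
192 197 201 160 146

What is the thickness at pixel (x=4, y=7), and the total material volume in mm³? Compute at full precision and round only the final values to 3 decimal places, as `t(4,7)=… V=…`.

t(4,7)=3.142 V=79.197

span = t_max - t_min = 3.47 - 0.59 = 2.880
L(4,7) = 29, L_eff = 29/255 = 0.113725
t(4,7) = 3.47 - 2.880·0.113725 = 3.142
Σt over all 9·5 pixels = 730443/8500 ≈ 85.9344706
V = pitch²·Σt = 0.96²·730443/8500 = 79.197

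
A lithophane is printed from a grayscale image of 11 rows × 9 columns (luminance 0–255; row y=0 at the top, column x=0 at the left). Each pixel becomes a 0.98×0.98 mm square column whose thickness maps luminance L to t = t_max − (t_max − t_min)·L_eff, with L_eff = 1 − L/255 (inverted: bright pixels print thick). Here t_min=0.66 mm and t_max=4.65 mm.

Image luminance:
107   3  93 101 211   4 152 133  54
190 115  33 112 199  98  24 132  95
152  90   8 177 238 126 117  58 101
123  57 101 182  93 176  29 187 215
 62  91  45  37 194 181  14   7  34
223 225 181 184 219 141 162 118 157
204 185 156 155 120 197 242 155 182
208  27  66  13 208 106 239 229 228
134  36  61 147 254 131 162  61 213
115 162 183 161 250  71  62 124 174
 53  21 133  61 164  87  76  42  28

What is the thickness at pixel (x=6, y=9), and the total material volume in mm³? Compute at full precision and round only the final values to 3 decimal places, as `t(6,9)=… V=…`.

t(6,9)=1.630 V=249.799

span = t_max - t_min = 4.65 - 0.66 = 3.990
L(6,9) = 62, L_eff = 1 - 62/255 = 0.756863 (inverted)
t(6,9) = 4.65 - 3.990·0.756863 = 1.630
Σt over all 11·9 pixels = 2210841/8500 ≈ 260.0989412
V = pitch²·Σt = 0.98²·2210841/8500 = 249.799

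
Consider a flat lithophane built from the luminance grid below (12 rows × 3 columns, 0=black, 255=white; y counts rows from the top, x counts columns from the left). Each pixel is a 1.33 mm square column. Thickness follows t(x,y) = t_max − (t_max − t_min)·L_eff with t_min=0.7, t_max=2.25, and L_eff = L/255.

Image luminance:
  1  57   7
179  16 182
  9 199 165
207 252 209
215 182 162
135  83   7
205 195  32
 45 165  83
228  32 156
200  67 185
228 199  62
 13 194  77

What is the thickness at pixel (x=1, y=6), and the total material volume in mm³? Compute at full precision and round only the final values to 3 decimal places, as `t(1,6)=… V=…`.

t(1,6)=1.065 V=93.466

span = t_max - t_min = 2.25 - 0.7 = 1.550
L(1,6) = 195, L_eff = 195/255 = 0.764706
t(1,6) = 2.25 - 1.550·0.764706 = 1.065
Σt over all 12·3 pixels = 269477/5100 ≈ 52.8386275
V = pitch²·Σt = 1.33²·269477/5100 = 93.466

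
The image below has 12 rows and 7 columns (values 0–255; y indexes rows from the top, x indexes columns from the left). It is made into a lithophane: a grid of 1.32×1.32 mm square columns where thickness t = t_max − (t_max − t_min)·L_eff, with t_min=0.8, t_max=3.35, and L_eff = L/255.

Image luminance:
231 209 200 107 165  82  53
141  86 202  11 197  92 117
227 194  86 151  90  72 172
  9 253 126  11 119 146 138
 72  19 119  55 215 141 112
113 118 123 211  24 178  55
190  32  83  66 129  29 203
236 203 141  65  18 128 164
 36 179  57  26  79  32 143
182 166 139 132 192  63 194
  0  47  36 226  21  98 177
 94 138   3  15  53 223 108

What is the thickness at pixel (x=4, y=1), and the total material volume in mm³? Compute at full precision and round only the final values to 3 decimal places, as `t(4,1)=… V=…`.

t(4,1)=1.380 V=319.765

span = t_max - t_min = 3.35 - 0.8 = 2.550
L(4,1) = 197, L_eff = 197/255 = 0.772549
t(4,1) = 3.35 - 2.550·0.772549 = 1.380
Σt over all 12·7 pixels = 183.52
V = pitch²·Σt = 1.32²·183.52 = 319.765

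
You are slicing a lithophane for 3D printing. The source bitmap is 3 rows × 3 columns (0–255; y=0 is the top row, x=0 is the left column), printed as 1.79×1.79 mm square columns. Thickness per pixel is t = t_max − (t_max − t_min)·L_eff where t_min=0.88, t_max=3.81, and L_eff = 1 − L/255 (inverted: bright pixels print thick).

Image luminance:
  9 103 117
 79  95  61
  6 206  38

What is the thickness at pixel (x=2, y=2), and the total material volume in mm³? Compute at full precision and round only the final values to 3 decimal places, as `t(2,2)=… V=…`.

t(2,2)=1.317 V=51.663

span = t_max - t_min = 3.81 - 0.88 = 2.930
L(2,2) = 38, L_eff = 1 - 38/255 = 0.850980 (inverted)
t(2,2) = 3.81 - 2.930·0.850980 = 1.317
Σt over all 3·3 pixels = 16.124
V = pitch²·Σt = 1.79²·16.124 = 51.663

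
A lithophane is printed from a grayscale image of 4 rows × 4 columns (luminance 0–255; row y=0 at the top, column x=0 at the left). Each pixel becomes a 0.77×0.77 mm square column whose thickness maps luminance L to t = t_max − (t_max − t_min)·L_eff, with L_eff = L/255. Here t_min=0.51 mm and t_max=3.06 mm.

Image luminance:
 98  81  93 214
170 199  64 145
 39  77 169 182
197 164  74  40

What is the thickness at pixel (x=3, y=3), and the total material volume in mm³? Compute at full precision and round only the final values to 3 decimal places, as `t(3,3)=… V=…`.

span = t_max - t_min = 3.06 - 0.51 = 2.550
L(3,3) = 40, L_eff = 40/255 = 0.156863
t(3,3) = 3.06 - 2.550·0.156863 = 2.660
Σt over all 4·4 pixels = 28.9
V = pitch²·Σt = 0.77²·28.9 = 17.135

t(3,3)=2.660 V=17.135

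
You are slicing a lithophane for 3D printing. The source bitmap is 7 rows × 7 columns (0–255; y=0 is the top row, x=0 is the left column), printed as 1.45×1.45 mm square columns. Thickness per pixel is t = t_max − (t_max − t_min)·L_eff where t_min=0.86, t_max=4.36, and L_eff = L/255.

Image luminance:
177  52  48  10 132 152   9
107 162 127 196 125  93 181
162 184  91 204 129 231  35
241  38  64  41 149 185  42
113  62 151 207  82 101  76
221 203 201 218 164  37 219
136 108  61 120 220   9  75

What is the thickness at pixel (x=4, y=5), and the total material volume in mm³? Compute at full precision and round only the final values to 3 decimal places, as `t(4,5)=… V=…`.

t(4,5)=2.109 V=271.674

span = t_max - t_min = 4.36 - 0.86 = 3.500
L(4,5) = 164, L_eff = 164/255 = 0.643137
t(4,5) = 4.36 - 3.500·0.643137 = 2.109
Σt over all 7·7 pixels = 329497/2550 ≈ 129.2145098
V = pitch²·Σt = 1.45²·329497/2550 = 271.674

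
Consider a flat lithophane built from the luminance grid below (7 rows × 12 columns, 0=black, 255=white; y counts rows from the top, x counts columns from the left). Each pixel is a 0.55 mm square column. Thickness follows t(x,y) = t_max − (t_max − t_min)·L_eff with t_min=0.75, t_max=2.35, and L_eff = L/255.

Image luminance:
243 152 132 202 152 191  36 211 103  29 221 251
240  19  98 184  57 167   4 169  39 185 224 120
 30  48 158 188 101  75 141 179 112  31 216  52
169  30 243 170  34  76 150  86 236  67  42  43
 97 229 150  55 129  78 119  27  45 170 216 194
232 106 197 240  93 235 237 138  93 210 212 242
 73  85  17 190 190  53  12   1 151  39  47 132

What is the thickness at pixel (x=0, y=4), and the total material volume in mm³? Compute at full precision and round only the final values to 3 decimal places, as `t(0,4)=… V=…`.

t(0,4)=1.741 V=39.139

span = t_max - t_min = 2.35 - 0.75 = 1.600
L(0,4) = 97, L_eff = 97/255 = 0.380392
t(0,4) = 2.35 - 1.600·0.380392 = 1.741
Σt over all 7·12 pixels = 32993/255 ≈ 129.3843137
V = pitch²·Σt = 0.55²·32993/255 = 39.139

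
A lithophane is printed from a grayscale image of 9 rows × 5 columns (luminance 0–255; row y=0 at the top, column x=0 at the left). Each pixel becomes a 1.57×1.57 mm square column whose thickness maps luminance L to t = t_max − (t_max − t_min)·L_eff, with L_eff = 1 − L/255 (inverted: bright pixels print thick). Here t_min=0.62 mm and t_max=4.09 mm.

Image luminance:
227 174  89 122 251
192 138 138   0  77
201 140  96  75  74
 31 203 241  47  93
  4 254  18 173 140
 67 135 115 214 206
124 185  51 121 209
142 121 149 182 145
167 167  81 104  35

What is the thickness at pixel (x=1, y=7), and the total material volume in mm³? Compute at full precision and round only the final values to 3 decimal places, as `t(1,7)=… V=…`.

t(1,7)=2.267 V=267.272

span = t_max - t_min = 4.09 - 0.62 = 3.470
L(1,7) = 121, L_eff = 1 - 121/255 = 0.525490 (inverted)
t(1,7) = 4.09 - 3.470·0.525490 = 2.267
Σt over all 9·5 pixels = 691249/6375 ≈ 108.4312157
V = pitch²·Σt = 1.57²·691249/6375 = 267.272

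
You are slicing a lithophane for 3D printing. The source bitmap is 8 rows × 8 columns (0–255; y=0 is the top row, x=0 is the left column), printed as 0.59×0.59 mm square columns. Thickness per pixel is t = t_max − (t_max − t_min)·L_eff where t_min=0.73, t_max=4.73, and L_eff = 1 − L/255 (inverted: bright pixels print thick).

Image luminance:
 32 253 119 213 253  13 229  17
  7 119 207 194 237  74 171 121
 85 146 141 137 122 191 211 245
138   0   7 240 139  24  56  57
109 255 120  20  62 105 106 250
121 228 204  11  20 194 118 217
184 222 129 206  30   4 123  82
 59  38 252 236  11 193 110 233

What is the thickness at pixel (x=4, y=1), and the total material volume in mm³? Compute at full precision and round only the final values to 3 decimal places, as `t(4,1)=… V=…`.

span = t_max - t_min = 4.73 - 0.73 = 4.000
L(4,1) = 237, L_eff = 1 - 237/255 = 0.070588 (inverted)
t(4,1) = 4.73 - 4.000·0.070588 = 4.448
Σt over all 8·8 pixels = 228568/1275 ≈ 179.2690196
V = pitch²·Σt = 0.59²·228568/1275 = 62.404

t(4,1)=4.448 V=62.404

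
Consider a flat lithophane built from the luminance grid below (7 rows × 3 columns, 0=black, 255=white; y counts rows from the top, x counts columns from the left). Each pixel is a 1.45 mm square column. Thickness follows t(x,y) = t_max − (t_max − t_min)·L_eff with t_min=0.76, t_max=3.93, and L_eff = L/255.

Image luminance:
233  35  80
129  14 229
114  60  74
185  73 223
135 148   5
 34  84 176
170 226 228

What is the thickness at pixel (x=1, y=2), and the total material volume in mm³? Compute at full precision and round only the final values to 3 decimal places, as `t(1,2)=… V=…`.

span = t_max - t_min = 3.93 - 0.76 = 3.170
L(1,2) = 60, L_eff = 60/255 = 0.235294
t(1,2) = 3.93 - 3.170·0.235294 = 3.184
Σt over all 7·3 pixels = 21048/425 ≈ 49.5247059
V = pitch²·Σt = 1.45²·21048/425 = 104.126

t(1,2)=3.184 V=104.126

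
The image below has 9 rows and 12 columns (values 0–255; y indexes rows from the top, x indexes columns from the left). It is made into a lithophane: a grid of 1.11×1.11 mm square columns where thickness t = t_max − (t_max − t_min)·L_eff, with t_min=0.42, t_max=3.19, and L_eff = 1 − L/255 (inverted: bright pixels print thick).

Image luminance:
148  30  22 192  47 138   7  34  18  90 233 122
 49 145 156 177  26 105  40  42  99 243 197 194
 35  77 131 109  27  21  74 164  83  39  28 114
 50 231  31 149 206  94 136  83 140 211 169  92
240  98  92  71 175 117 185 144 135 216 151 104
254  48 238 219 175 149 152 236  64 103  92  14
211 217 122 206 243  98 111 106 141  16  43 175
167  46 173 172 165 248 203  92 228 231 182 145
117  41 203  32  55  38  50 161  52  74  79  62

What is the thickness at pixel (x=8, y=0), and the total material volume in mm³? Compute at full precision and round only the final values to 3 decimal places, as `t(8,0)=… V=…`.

span = t_max - t_min = 3.19 - 0.42 = 2.770
L(8,0) = 18, L_eff = 1 - 18/255 = 0.929412 (inverted)
t(8,0) = 3.19 - 2.770·0.929412 = 0.616
Σt over all 9·12 pixels = 964001/5100 ≈ 189.0198039
V = pitch²·Σt = 1.11²·964001/5100 = 232.891

t(8,0)=0.616 V=232.891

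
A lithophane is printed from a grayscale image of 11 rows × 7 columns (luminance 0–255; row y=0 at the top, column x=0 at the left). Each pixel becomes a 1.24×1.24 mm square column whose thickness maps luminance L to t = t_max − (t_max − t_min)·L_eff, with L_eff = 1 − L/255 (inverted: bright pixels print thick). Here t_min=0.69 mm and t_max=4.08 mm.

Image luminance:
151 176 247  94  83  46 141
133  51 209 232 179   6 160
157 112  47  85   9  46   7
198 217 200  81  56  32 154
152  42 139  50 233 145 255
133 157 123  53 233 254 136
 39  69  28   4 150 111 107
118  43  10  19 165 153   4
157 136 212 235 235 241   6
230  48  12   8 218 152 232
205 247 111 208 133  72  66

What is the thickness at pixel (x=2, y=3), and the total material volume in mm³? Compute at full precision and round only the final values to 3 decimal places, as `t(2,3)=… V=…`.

span = t_max - t_min = 4.08 - 0.69 = 3.390
L(2,3) = 200, L_eff = 1 - 200/255 = 0.215686 (inverted)
t(2,3) = 4.08 - 3.390·0.215686 = 3.349
Σt over all 11·7 pixels = 1536179/8500 ≈ 180.7269412
V = pitch²·Σt = 1.24²·1536179/8500 = 277.886

t(2,3)=3.349 V=277.886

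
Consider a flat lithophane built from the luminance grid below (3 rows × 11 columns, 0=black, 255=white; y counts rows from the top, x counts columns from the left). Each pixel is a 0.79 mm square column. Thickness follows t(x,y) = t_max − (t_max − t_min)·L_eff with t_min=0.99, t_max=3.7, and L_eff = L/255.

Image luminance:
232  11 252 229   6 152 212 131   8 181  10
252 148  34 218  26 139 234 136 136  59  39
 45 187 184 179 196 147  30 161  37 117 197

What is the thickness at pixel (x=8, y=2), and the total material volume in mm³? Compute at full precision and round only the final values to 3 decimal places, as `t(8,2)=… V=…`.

t(8,2)=3.307 V=47.517

span = t_max - t_min = 3.7 - 0.99 = 2.710
L(8,2) = 37, L_eff = 37/255 = 0.145098
t(8,2) = 3.7 - 2.710·0.145098 = 3.307
Σt over all 3·11 pixels = 77659/1020 ≈ 76.1362745
V = pitch²·Σt = 0.79²·77659/1020 = 47.517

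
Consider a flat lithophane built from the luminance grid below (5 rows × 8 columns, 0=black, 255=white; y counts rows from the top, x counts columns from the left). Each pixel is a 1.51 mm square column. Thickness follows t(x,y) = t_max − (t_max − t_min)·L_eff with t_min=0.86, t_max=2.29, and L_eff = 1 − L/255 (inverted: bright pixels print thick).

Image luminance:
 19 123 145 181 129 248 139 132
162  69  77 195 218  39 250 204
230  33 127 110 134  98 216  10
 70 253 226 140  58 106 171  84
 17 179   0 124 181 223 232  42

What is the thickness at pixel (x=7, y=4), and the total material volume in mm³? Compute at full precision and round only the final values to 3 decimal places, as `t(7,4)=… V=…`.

t(7,4)=1.096 V=147.406

span = t_max - t_min = 2.29 - 0.86 = 1.430
L(7,4) = 42, L_eff = 1 - 42/255 = 0.835294 (inverted)
t(7,4) = 2.29 - 1.430·0.835294 = 1.096
Σt over all 5·8 pixels = 274757/4250 ≈ 64.6487059
V = pitch²·Σt = 1.51²·274757/4250 = 147.406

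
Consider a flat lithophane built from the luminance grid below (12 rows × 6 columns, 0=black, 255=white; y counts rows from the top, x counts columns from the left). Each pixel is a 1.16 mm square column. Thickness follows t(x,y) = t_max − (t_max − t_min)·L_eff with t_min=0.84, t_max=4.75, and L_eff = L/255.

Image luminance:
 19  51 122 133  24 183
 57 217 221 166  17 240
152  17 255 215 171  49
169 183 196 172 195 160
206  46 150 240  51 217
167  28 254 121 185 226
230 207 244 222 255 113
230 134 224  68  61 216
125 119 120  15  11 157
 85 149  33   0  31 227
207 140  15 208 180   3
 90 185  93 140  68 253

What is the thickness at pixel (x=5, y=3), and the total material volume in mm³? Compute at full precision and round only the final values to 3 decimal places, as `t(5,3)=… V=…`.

t(5,3)=2.297 V=251.126

span = t_max - t_min = 4.75 - 0.84 = 3.910
L(5,3) = 160, L_eff = 160/255 = 0.627451
t(5,3) = 4.75 - 3.910·0.627451 = 2.297
Σt over all 12·6 pixels = 279941/1500 ≈ 186.6273333
V = pitch²·Σt = 1.16²·279941/1500 = 251.126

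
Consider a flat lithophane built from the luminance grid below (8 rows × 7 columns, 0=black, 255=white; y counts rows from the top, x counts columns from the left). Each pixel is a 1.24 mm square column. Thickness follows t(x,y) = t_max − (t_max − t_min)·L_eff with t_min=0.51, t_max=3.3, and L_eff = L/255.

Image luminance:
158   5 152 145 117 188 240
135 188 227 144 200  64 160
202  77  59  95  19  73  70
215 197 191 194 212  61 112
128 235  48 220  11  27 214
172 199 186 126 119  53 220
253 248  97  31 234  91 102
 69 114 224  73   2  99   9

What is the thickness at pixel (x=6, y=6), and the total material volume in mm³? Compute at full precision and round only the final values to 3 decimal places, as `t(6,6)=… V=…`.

span = t_max - t_min = 3.3 - 0.51 = 2.790
L(6,6) = 102, L_eff = 102/255 = 0.400000
t(6,6) = 3.3 - 2.790·0.400000 = 2.184
Σt over all 8·7 pixels = 218232/2125 ≈ 102.6974118
V = pitch²·Σt = 1.24²·218232/2125 = 157.908

t(6,6)=2.184 V=157.908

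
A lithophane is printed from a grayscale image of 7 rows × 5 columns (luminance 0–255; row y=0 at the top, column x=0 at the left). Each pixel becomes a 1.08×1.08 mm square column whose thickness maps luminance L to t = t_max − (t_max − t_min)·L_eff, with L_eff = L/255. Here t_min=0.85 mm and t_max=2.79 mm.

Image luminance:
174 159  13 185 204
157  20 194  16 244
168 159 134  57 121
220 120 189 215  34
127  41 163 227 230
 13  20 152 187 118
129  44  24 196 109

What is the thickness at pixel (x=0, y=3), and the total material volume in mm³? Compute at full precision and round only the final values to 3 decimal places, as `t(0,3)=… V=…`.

span = t_max - t_min = 2.79 - 0.85 = 1.940
L(0,3) = 220, L_eff = 220/255 = 0.862745
t(0,3) = 2.79 - 1.940·0.862745 = 1.116
Σt over all 7·5 pixels = 534951/8500 ≈ 62.9354118
V = pitch²·Σt = 1.08²·534951/8500 = 73.408

t(0,3)=1.116 V=73.408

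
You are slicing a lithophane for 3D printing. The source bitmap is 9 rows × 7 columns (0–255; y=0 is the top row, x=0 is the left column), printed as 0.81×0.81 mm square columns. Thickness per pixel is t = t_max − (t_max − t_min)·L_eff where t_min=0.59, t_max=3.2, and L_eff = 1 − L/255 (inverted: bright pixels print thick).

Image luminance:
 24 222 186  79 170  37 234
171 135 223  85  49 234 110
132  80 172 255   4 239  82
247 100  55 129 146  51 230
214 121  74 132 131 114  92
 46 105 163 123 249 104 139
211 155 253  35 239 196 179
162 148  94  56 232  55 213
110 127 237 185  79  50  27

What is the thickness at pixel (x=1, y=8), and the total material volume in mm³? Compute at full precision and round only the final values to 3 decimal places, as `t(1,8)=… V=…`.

t(1,8)=1.890 V=83.019

span = t_max - t_min = 3.2 - 0.59 = 2.610
L(1,8) = 127, L_eff = 1 - 127/255 = 0.501961 (inverted)
t(1,8) = 3.2 - 2.610·0.501961 = 1.890
Σt over all 9·7 pixels = 537771/4250 ≈ 126.5343529
V = pitch²·Σt = 0.81²·537771/4250 = 83.019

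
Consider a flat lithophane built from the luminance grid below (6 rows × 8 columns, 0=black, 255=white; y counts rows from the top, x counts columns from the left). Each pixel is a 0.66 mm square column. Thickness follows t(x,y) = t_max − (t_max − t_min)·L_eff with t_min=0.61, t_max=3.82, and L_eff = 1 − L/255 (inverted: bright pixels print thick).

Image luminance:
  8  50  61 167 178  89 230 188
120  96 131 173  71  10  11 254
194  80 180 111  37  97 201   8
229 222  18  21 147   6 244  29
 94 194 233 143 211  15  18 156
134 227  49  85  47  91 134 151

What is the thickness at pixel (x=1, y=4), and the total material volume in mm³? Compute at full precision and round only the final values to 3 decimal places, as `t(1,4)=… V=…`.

span = t_max - t_min = 3.82 - 0.61 = 3.210
L(1,4) = 194, L_eff = 1 - 194/255 = 0.239216 (inverted)
t(1,4) = 3.82 - 3.210·0.239216 = 3.052
Σt over all 6·8 pixels = 852681/8500 ≈ 100.3154118
V = pitch²·Σt = 0.66²·852681/8500 = 43.697

t(1,4)=3.052 V=43.697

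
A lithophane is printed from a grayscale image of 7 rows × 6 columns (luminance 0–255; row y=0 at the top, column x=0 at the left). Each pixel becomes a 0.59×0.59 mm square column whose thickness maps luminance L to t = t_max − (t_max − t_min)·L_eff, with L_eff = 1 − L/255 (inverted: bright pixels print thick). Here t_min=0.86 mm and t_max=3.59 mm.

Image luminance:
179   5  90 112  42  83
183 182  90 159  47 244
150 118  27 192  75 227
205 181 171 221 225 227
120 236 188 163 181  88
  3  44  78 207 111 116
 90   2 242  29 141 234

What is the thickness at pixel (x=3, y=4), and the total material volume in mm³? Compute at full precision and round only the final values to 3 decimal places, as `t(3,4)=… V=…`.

t(3,4)=2.605 V=33.845

span = t_max - t_min = 3.59 - 0.86 = 2.730
L(3,4) = 163, L_eff = 1 - 163/255 = 0.360784 (inverted)
t(3,4) = 3.59 - 2.730·0.360784 = 2.605
Σt over all 7·6 pixels = 206612/2125 ≈ 97.2291765
V = pitch²·Σt = 0.59²·206612/2125 = 33.845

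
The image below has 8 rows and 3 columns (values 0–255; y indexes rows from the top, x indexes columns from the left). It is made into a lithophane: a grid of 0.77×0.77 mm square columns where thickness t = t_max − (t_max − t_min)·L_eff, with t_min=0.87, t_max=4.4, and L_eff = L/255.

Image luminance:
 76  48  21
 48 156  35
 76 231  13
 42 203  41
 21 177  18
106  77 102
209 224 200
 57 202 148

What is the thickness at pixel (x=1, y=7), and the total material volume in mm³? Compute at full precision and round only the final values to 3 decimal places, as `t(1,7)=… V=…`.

t(1,7)=1.604 V=41.837

span = t_max - t_min = 4.4 - 0.87 = 3.530
L(1,7) = 202, L_eff = 202/255 = 0.792157
t(1,7) = 4.4 - 3.530·0.792157 = 1.604
Σt over all 8·3 pixels = 1799357/25500 ≈ 70.5630196
V = pitch²·Σt = 0.77²·1799357/25500 = 41.837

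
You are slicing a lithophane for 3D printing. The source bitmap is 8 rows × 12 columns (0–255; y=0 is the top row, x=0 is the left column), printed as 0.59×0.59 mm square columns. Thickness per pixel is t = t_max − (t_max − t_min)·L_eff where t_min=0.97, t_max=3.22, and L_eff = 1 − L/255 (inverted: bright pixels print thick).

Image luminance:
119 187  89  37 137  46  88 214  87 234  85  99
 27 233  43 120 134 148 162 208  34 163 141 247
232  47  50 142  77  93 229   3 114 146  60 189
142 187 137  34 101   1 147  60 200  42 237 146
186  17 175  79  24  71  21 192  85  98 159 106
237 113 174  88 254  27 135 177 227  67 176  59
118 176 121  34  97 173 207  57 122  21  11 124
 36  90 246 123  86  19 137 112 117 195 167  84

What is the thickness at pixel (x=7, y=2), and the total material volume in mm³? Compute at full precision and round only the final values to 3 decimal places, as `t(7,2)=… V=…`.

span = t_max - t_min = 3.22 - 0.97 = 2.250
L(7,2) = 3, L_eff = 1 - 3/255 = 0.988235 (inverted)
t(7,2) = 3.22 - 2.250·0.988235 = 0.996
Σt over all 8·12 pixels = 165537/850 ≈ 194.7494118
V = pitch²·Σt = 0.59²·165537/850 = 67.792

t(7,2)=0.996 V=67.792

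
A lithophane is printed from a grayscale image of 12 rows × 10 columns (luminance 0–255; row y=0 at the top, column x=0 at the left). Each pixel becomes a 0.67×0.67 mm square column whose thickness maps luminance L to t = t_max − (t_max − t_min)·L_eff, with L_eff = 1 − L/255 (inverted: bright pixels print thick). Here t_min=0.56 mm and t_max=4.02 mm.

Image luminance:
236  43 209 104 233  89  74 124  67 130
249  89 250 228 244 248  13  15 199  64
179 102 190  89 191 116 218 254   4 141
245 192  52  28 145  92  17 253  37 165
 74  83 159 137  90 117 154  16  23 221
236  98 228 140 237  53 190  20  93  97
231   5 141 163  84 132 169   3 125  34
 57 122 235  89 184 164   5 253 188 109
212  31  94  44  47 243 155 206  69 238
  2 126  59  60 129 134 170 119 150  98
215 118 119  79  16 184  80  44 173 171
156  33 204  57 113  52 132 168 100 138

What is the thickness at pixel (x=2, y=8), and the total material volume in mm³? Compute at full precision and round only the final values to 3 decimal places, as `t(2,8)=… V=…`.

span = t_max - t_min = 4.02 - 0.56 = 3.460
L(2,8) = 94, L_eff = 1 - 94/255 = 0.631373 (inverted)
t(2,8) = 4.02 - 3.460·0.631373 = 1.835
Σt over all 12·10 pixels = 233753/850 ≈ 275.0035294
V = pitch²·Σt = 0.67²·233753/850 = 123.449

t(2,8)=1.835 V=123.449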